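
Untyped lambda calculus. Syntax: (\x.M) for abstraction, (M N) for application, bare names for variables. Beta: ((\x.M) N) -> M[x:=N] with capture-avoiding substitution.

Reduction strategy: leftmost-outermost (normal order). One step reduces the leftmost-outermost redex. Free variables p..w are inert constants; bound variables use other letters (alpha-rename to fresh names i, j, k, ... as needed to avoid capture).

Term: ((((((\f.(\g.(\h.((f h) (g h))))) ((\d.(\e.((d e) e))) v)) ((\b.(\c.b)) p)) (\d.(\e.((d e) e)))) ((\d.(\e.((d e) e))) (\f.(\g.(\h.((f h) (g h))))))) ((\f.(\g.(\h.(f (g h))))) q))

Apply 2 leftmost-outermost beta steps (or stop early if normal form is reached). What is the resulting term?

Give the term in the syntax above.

Answer: ((((\h.((((\d.(\e.((d e) e))) v) h) (((\b.(\c.b)) p) h))) (\d.(\e.((d e) e)))) ((\d.(\e.((d e) e))) (\f.(\g.(\h.((f h) (g h))))))) ((\f.(\g.(\h.(f (g h))))) q))

Derivation:
Step 0: ((((((\f.(\g.(\h.((f h) (g h))))) ((\d.(\e.((d e) e))) v)) ((\b.(\c.b)) p)) (\d.(\e.((d e) e)))) ((\d.(\e.((d e) e))) (\f.(\g.(\h.((f h) (g h))))))) ((\f.(\g.(\h.(f (g h))))) q))
Step 1: (((((\g.(\h.((((\d.(\e.((d e) e))) v) h) (g h)))) ((\b.(\c.b)) p)) (\d.(\e.((d e) e)))) ((\d.(\e.((d e) e))) (\f.(\g.(\h.((f h) (g h))))))) ((\f.(\g.(\h.(f (g h))))) q))
Step 2: ((((\h.((((\d.(\e.((d e) e))) v) h) (((\b.(\c.b)) p) h))) (\d.(\e.((d e) e)))) ((\d.(\e.((d e) e))) (\f.(\g.(\h.((f h) (g h))))))) ((\f.(\g.(\h.(f (g h))))) q))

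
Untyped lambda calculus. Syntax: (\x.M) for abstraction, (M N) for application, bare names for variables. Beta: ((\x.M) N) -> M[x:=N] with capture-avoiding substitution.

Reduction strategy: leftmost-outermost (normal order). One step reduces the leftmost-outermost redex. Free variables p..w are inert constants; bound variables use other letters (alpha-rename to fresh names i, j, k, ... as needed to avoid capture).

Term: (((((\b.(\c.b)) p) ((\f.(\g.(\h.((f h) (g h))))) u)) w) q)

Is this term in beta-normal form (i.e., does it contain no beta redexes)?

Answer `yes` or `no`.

Answer: no

Derivation:
Term: (((((\b.(\c.b)) p) ((\f.(\g.(\h.((f h) (g h))))) u)) w) q)
Found 2 beta redex(es).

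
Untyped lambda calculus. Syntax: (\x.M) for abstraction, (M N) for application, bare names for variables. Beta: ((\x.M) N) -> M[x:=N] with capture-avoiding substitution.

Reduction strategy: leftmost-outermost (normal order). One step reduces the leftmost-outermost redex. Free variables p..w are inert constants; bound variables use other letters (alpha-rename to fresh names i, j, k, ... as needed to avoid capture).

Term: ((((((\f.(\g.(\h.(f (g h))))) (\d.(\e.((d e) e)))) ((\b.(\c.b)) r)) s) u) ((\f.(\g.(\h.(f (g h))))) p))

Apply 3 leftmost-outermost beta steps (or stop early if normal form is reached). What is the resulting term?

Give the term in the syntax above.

Answer: ((((\d.(\e.((d e) e))) (((\b.(\c.b)) r) s)) u) ((\f.(\g.(\h.(f (g h))))) p))

Derivation:
Step 0: ((((((\f.(\g.(\h.(f (g h))))) (\d.(\e.((d e) e)))) ((\b.(\c.b)) r)) s) u) ((\f.(\g.(\h.(f (g h))))) p))
Step 1: (((((\g.(\h.((\d.(\e.((d e) e))) (g h)))) ((\b.(\c.b)) r)) s) u) ((\f.(\g.(\h.(f (g h))))) p))
Step 2: ((((\h.((\d.(\e.((d e) e))) (((\b.(\c.b)) r) h))) s) u) ((\f.(\g.(\h.(f (g h))))) p))
Step 3: ((((\d.(\e.((d e) e))) (((\b.(\c.b)) r) s)) u) ((\f.(\g.(\h.(f (g h))))) p))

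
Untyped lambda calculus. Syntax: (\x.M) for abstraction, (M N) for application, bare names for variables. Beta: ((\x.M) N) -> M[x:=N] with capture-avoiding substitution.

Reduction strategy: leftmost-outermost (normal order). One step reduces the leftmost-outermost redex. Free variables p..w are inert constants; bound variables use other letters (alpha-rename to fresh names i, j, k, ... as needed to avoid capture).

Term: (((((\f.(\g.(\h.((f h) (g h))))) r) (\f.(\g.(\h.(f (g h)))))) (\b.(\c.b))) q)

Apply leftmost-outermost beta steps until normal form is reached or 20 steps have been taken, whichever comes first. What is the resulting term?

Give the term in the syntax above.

Step 0: (((((\f.(\g.(\h.((f h) (g h))))) r) (\f.(\g.(\h.(f (g h)))))) (\b.(\c.b))) q)
Step 1: ((((\g.(\h.((r h) (g h)))) (\f.(\g.(\h.(f (g h)))))) (\b.(\c.b))) q)
Step 2: (((\h.((r h) ((\f.(\g.(\h.(f (g h))))) h))) (\b.(\c.b))) q)
Step 3: (((r (\b.(\c.b))) ((\f.(\g.(\h.(f (g h))))) (\b.(\c.b)))) q)
Step 4: (((r (\b.(\c.b))) (\g.(\h.((\b.(\c.b)) (g h))))) q)
Step 5: (((r (\b.(\c.b))) (\g.(\h.(\c.(g h))))) q)

Answer: (((r (\b.(\c.b))) (\g.(\h.(\c.(g h))))) q)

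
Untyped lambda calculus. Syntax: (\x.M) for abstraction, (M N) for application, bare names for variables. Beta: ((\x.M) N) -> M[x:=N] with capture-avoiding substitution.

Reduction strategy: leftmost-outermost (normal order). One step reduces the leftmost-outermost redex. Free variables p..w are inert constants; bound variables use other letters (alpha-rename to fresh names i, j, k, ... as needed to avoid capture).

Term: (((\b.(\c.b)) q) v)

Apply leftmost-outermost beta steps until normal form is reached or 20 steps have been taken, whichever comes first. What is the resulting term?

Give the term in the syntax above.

Step 0: (((\b.(\c.b)) q) v)
Step 1: ((\c.q) v)
Step 2: q

Answer: q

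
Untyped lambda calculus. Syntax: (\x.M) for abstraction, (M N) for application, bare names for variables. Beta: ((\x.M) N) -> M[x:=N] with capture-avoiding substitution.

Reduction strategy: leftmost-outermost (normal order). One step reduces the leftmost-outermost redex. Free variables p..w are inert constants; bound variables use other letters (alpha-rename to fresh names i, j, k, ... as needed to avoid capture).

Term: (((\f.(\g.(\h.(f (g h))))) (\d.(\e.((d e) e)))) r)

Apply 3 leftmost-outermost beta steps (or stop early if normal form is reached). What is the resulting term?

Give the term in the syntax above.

Step 0: (((\f.(\g.(\h.(f (g h))))) (\d.(\e.((d e) e)))) r)
Step 1: ((\g.(\h.((\d.(\e.((d e) e))) (g h)))) r)
Step 2: (\h.((\d.(\e.((d e) e))) (r h)))
Step 3: (\h.(\e.(((r h) e) e)))

Answer: (\h.(\e.(((r h) e) e)))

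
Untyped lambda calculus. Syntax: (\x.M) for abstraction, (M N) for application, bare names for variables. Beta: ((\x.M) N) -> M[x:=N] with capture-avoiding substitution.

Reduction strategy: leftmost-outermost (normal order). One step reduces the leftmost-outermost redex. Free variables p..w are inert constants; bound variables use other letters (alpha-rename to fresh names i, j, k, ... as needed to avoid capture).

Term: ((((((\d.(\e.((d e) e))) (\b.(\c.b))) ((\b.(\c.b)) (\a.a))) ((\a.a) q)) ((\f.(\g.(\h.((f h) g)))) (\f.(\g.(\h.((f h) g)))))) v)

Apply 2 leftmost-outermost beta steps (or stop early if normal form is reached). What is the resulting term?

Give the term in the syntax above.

Step 0: ((((((\d.(\e.((d e) e))) (\b.(\c.b))) ((\b.(\c.b)) (\a.a))) ((\a.a) q)) ((\f.(\g.(\h.((f h) g)))) (\f.(\g.(\h.((f h) g)))))) v)
Step 1: (((((\e.(((\b.(\c.b)) e) e)) ((\b.(\c.b)) (\a.a))) ((\a.a) q)) ((\f.(\g.(\h.((f h) g)))) (\f.(\g.(\h.((f h) g)))))) v)
Step 2: ((((((\b.(\c.b)) ((\b.(\c.b)) (\a.a))) ((\b.(\c.b)) (\a.a))) ((\a.a) q)) ((\f.(\g.(\h.((f h) g)))) (\f.(\g.(\h.((f h) g)))))) v)

Answer: ((((((\b.(\c.b)) ((\b.(\c.b)) (\a.a))) ((\b.(\c.b)) (\a.a))) ((\a.a) q)) ((\f.(\g.(\h.((f h) g)))) (\f.(\g.(\h.((f h) g)))))) v)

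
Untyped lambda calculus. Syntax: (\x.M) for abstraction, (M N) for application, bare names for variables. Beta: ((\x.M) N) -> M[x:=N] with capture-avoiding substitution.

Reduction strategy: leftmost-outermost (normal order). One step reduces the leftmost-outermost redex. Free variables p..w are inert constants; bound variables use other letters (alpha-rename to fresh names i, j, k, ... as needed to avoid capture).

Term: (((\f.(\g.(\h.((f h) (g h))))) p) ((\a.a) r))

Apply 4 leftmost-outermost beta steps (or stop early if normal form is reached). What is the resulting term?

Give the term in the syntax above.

Step 0: (((\f.(\g.(\h.((f h) (g h))))) p) ((\a.a) r))
Step 1: ((\g.(\h.((p h) (g h)))) ((\a.a) r))
Step 2: (\h.((p h) (((\a.a) r) h)))
Step 3: (\h.((p h) (r h)))
Step 4: (normal form reached)

Answer: (\h.((p h) (r h)))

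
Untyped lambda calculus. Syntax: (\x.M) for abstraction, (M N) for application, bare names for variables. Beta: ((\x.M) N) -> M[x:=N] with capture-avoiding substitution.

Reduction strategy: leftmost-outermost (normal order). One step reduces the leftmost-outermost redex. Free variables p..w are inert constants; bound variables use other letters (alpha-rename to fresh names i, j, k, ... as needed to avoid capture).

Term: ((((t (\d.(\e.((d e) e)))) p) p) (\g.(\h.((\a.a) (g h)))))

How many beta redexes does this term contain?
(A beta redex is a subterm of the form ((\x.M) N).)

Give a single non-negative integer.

Answer: 1

Derivation:
Term: ((((t (\d.(\e.((d e) e)))) p) p) (\g.(\h.((\a.a) (g h)))))
  Redex: ((\a.a) (g h))
Total redexes: 1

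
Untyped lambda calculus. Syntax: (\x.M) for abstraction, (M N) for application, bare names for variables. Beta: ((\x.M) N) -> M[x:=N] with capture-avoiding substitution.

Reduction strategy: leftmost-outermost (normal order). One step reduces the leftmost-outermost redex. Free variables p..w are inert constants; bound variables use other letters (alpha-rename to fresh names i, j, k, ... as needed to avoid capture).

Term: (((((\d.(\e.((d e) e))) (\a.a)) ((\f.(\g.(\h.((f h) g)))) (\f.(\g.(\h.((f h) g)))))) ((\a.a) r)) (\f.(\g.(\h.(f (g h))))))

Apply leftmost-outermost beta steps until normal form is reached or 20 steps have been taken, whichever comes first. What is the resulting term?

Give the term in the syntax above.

Answer: ((r (\f.(\g.(\h.(f (g h)))))) (\g.(\h.(\i.((h i) g)))))

Derivation:
Step 0: (((((\d.(\e.((d e) e))) (\a.a)) ((\f.(\g.(\h.((f h) g)))) (\f.(\g.(\h.((f h) g)))))) ((\a.a) r)) (\f.(\g.(\h.(f (g h))))))
Step 1: ((((\e.(((\a.a) e) e)) ((\f.(\g.(\h.((f h) g)))) (\f.(\g.(\h.((f h) g)))))) ((\a.a) r)) (\f.(\g.(\h.(f (g h))))))
Step 2: (((((\a.a) ((\f.(\g.(\h.((f h) g)))) (\f.(\g.(\h.((f h) g)))))) ((\f.(\g.(\h.((f h) g)))) (\f.(\g.(\h.((f h) g)))))) ((\a.a) r)) (\f.(\g.(\h.(f (g h))))))
Step 3: (((((\f.(\g.(\h.((f h) g)))) (\f.(\g.(\h.((f h) g))))) ((\f.(\g.(\h.((f h) g)))) (\f.(\g.(\h.((f h) g)))))) ((\a.a) r)) (\f.(\g.(\h.(f (g h))))))
Step 4: ((((\g.(\h.(((\f.(\g.(\h.((f h) g)))) h) g))) ((\f.(\g.(\h.((f h) g)))) (\f.(\g.(\h.((f h) g)))))) ((\a.a) r)) (\f.(\g.(\h.(f (g h))))))
Step 5: (((\h.(((\f.(\g.(\h.((f h) g)))) h) ((\f.(\g.(\h.((f h) g)))) (\f.(\g.(\h.((f h) g))))))) ((\a.a) r)) (\f.(\g.(\h.(f (g h))))))
Step 6: ((((\f.(\g.(\h.((f h) g)))) ((\a.a) r)) ((\f.(\g.(\h.((f h) g)))) (\f.(\g.(\h.((f h) g)))))) (\f.(\g.(\h.(f (g h))))))
Step 7: (((\g.(\h.((((\a.a) r) h) g))) ((\f.(\g.(\h.((f h) g)))) (\f.(\g.(\h.((f h) g)))))) (\f.(\g.(\h.(f (g h))))))
Step 8: ((\h.((((\a.a) r) h) ((\f.(\g.(\h.((f h) g)))) (\f.(\g.(\h.((f h) g))))))) (\f.(\g.(\h.(f (g h))))))
Step 9: ((((\a.a) r) (\f.(\g.(\h.(f (g h)))))) ((\f.(\g.(\h.((f h) g)))) (\f.(\g.(\h.((f h) g))))))
Step 10: ((r (\f.(\g.(\h.(f (g h)))))) ((\f.(\g.(\h.((f h) g)))) (\f.(\g.(\h.((f h) g))))))
Step 11: ((r (\f.(\g.(\h.(f (g h)))))) (\g.(\h.(((\f.(\g.(\h.((f h) g)))) h) g))))
Step 12: ((r (\f.(\g.(\h.(f (g h)))))) (\g.(\h.((\g.(\i.((h i) g))) g))))
Step 13: ((r (\f.(\g.(\h.(f (g h)))))) (\g.(\h.(\i.((h i) g)))))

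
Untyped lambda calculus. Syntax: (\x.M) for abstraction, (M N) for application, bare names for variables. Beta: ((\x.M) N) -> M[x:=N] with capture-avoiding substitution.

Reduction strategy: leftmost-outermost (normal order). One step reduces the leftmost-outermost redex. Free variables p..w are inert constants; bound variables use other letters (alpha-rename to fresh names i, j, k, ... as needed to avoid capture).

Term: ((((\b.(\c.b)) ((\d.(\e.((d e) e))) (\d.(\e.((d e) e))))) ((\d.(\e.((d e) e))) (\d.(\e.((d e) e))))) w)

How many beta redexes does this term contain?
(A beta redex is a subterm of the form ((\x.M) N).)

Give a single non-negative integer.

Term: ((((\b.(\c.b)) ((\d.(\e.((d e) e))) (\d.(\e.((d e) e))))) ((\d.(\e.((d e) e))) (\d.(\e.((d e) e))))) w)
  Redex: ((\b.(\c.b)) ((\d.(\e.((d e) e))) (\d.(\e.((d e) e)))))
  Redex: ((\d.(\e.((d e) e))) (\d.(\e.((d e) e))))
  Redex: ((\d.(\e.((d e) e))) (\d.(\e.((d e) e))))
Total redexes: 3

Answer: 3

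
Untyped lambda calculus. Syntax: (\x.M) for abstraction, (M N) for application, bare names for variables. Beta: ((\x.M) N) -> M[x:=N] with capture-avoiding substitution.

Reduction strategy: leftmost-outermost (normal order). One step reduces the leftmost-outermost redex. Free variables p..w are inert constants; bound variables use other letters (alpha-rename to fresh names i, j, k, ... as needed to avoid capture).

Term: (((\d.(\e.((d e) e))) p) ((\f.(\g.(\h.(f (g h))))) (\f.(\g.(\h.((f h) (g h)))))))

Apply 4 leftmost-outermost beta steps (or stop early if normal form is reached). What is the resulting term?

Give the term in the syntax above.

Answer: ((p (\g.(\h.(\i.(\j.(((g h) j) (i j))))))) ((\f.(\g.(\h.(f (g h))))) (\f.(\g.(\h.((f h) (g h)))))))

Derivation:
Step 0: (((\d.(\e.((d e) e))) p) ((\f.(\g.(\h.(f (g h))))) (\f.(\g.(\h.((f h) (g h)))))))
Step 1: ((\e.((p e) e)) ((\f.(\g.(\h.(f (g h))))) (\f.(\g.(\h.((f h) (g h)))))))
Step 2: ((p ((\f.(\g.(\h.(f (g h))))) (\f.(\g.(\h.((f h) (g h))))))) ((\f.(\g.(\h.(f (g h))))) (\f.(\g.(\h.((f h) (g h)))))))
Step 3: ((p (\g.(\h.((\f.(\g.(\h.((f h) (g h))))) (g h))))) ((\f.(\g.(\h.(f (g h))))) (\f.(\g.(\h.((f h) (g h)))))))
Step 4: ((p (\g.(\h.(\i.(\j.(((g h) j) (i j))))))) ((\f.(\g.(\h.(f (g h))))) (\f.(\g.(\h.((f h) (g h)))))))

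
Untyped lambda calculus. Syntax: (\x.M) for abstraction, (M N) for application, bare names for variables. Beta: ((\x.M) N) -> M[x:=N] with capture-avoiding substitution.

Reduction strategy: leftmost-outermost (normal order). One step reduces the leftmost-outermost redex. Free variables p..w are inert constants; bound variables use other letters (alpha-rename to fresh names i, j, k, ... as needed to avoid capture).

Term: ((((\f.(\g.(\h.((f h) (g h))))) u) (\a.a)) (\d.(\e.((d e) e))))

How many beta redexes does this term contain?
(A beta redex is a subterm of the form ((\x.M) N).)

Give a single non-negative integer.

Term: ((((\f.(\g.(\h.((f h) (g h))))) u) (\a.a)) (\d.(\e.((d e) e))))
  Redex: ((\f.(\g.(\h.((f h) (g h))))) u)
Total redexes: 1

Answer: 1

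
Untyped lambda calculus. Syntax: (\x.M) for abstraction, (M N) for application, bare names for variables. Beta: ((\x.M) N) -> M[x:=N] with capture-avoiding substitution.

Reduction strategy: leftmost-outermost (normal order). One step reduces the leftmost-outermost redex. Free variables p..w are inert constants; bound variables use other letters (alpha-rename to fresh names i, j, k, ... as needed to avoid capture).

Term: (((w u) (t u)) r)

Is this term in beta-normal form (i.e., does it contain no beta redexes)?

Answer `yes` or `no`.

Term: (((w u) (t u)) r)
No beta redexes found.

Answer: yes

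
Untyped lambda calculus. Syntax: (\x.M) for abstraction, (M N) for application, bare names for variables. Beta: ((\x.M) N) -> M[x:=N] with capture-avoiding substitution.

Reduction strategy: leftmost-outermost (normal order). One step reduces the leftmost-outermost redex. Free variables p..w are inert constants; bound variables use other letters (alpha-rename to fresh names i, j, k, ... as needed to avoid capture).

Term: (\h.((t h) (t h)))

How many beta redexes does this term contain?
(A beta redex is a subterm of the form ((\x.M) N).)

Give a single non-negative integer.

Term: (\h.((t h) (t h)))
  (no redexes)
Total redexes: 0

Answer: 0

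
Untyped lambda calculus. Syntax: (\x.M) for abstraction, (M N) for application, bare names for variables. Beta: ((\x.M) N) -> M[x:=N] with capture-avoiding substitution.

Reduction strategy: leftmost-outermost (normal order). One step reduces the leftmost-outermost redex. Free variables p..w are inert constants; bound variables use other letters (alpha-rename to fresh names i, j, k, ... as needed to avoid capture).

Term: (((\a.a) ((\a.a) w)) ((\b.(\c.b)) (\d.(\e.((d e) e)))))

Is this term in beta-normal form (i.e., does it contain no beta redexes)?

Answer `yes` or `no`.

Answer: no

Derivation:
Term: (((\a.a) ((\a.a) w)) ((\b.(\c.b)) (\d.(\e.((d e) e)))))
Found 3 beta redex(es).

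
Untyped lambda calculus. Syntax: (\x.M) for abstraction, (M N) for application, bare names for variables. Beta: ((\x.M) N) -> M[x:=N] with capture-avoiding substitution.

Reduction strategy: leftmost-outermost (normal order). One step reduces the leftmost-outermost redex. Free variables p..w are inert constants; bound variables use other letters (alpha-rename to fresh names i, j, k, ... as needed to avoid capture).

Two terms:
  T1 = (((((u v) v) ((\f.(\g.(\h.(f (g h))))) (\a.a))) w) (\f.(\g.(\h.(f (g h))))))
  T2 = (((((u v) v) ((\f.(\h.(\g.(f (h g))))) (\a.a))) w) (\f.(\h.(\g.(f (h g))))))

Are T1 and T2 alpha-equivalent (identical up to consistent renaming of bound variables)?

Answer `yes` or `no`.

Term 1: (((((u v) v) ((\f.(\g.(\h.(f (g h))))) (\a.a))) w) (\f.(\g.(\h.(f (g h))))))
Term 2: (((((u v) v) ((\f.(\h.(\g.(f (h g))))) (\a.a))) w) (\f.(\h.(\g.(f (h g))))))
Alpha-equivalence: compare structure up to binder renaming.
Result: True

Answer: yes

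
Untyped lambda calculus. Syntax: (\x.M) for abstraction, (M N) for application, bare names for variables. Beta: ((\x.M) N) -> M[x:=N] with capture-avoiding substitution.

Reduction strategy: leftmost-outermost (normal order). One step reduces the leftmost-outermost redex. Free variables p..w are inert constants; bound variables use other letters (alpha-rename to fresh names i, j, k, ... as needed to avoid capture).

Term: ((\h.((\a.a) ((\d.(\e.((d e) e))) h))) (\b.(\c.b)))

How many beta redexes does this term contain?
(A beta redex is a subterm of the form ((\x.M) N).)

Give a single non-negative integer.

Answer: 3

Derivation:
Term: ((\h.((\a.a) ((\d.(\e.((d e) e))) h))) (\b.(\c.b)))
  Redex: ((\h.((\a.a) ((\d.(\e.((d e) e))) h))) (\b.(\c.b)))
  Redex: ((\a.a) ((\d.(\e.((d e) e))) h))
  Redex: ((\d.(\e.((d e) e))) h)
Total redexes: 3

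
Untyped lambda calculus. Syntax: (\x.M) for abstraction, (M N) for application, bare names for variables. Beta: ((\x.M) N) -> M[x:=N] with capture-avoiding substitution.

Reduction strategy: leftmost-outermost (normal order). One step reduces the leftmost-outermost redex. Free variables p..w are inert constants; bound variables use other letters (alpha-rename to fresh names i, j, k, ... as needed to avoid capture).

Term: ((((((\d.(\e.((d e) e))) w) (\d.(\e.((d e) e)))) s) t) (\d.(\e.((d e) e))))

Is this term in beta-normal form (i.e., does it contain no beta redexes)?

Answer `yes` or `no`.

Answer: no

Derivation:
Term: ((((((\d.(\e.((d e) e))) w) (\d.(\e.((d e) e)))) s) t) (\d.(\e.((d e) e))))
Found 1 beta redex(es).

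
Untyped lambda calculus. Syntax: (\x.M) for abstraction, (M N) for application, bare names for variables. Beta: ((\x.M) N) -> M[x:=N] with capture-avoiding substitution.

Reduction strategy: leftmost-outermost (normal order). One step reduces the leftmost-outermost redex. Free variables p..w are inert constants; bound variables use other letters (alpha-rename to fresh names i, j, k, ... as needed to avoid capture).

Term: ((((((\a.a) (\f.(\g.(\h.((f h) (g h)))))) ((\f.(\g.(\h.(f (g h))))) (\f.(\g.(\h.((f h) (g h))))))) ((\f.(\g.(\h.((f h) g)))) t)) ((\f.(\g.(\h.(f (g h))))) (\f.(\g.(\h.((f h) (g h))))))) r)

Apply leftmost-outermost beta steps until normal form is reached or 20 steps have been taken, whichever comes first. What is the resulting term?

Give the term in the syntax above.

Answer: (\h.(\i.((((t h) (\g.(\h.(\i.(\j.(((g h) j) (i j))))))) i) ((r h) i))))

Derivation:
Step 0: ((((((\a.a) (\f.(\g.(\h.((f h) (g h)))))) ((\f.(\g.(\h.(f (g h))))) (\f.(\g.(\h.((f h) (g h))))))) ((\f.(\g.(\h.((f h) g)))) t)) ((\f.(\g.(\h.(f (g h))))) (\f.(\g.(\h.((f h) (g h))))))) r)
Step 1: (((((\f.(\g.(\h.((f h) (g h))))) ((\f.(\g.(\h.(f (g h))))) (\f.(\g.(\h.((f h) (g h))))))) ((\f.(\g.(\h.((f h) g)))) t)) ((\f.(\g.(\h.(f (g h))))) (\f.(\g.(\h.((f h) (g h))))))) r)
Step 2: ((((\g.(\h.((((\f.(\g.(\h.(f (g h))))) (\f.(\g.(\h.((f h) (g h)))))) h) (g h)))) ((\f.(\g.(\h.((f h) g)))) t)) ((\f.(\g.(\h.(f (g h))))) (\f.(\g.(\h.((f h) (g h))))))) r)
Step 3: (((\h.((((\f.(\g.(\h.(f (g h))))) (\f.(\g.(\h.((f h) (g h)))))) h) (((\f.(\g.(\h.((f h) g)))) t) h))) ((\f.(\g.(\h.(f (g h))))) (\f.(\g.(\h.((f h) (g h))))))) r)
Step 4: (((((\f.(\g.(\h.(f (g h))))) (\f.(\g.(\h.((f h) (g h)))))) ((\f.(\g.(\h.(f (g h))))) (\f.(\g.(\h.((f h) (g h))))))) (((\f.(\g.(\h.((f h) g)))) t) ((\f.(\g.(\h.(f (g h))))) (\f.(\g.(\h.((f h) (g h)))))))) r)
Step 5: ((((\g.(\h.((\f.(\g.(\h.((f h) (g h))))) (g h)))) ((\f.(\g.(\h.(f (g h))))) (\f.(\g.(\h.((f h) (g h))))))) (((\f.(\g.(\h.((f h) g)))) t) ((\f.(\g.(\h.(f (g h))))) (\f.(\g.(\h.((f h) (g h)))))))) r)
Step 6: (((\h.((\f.(\g.(\h.((f h) (g h))))) (((\f.(\g.(\h.(f (g h))))) (\f.(\g.(\h.((f h) (g h)))))) h))) (((\f.(\g.(\h.((f h) g)))) t) ((\f.(\g.(\h.(f (g h))))) (\f.(\g.(\h.((f h) (g h)))))))) r)
Step 7: (((\f.(\g.(\h.((f h) (g h))))) (((\f.(\g.(\h.(f (g h))))) (\f.(\g.(\h.((f h) (g h)))))) (((\f.(\g.(\h.((f h) g)))) t) ((\f.(\g.(\h.(f (g h))))) (\f.(\g.(\h.((f h) (g h))))))))) r)
Step 8: ((\g.(\h.(((((\f.(\g.(\h.(f (g h))))) (\f.(\g.(\h.((f h) (g h)))))) (((\f.(\g.(\h.((f h) g)))) t) ((\f.(\g.(\h.(f (g h))))) (\f.(\g.(\h.((f h) (g h)))))))) h) (g h)))) r)
Step 9: (\h.(((((\f.(\g.(\h.(f (g h))))) (\f.(\g.(\h.((f h) (g h)))))) (((\f.(\g.(\h.((f h) g)))) t) ((\f.(\g.(\h.(f (g h))))) (\f.(\g.(\h.((f h) (g h)))))))) h) (r h)))
Step 10: (\h.((((\g.(\h.((\f.(\g.(\h.((f h) (g h))))) (g h)))) (((\f.(\g.(\h.((f h) g)))) t) ((\f.(\g.(\h.(f (g h))))) (\f.(\g.(\h.((f h) (g h)))))))) h) (r h)))
Step 11: (\h.(((\h.((\f.(\g.(\h.((f h) (g h))))) ((((\f.(\g.(\h.((f h) g)))) t) ((\f.(\g.(\h.(f (g h))))) (\f.(\g.(\h.((f h) (g h))))))) h))) h) (r h)))
Step 12: (\h.(((\f.(\g.(\h.((f h) (g h))))) ((((\f.(\g.(\h.((f h) g)))) t) ((\f.(\g.(\h.(f (g h))))) (\f.(\g.(\h.((f h) (g h))))))) h)) (r h)))
Step 13: (\h.((\g.(\i.((((((\f.(\g.(\h.((f h) g)))) t) ((\f.(\g.(\h.(f (g h))))) (\f.(\g.(\h.((f h) (g h))))))) h) i) (g i)))) (r h)))
Step 14: (\h.(\i.((((((\f.(\g.(\h.((f h) g)))) t) ((\f.(\g.(\h.(f (g h))))) (\f.(\g.(\h.((f h) (g h))))))) h) i) ((r h) i))))
Step 15: (\h.(\i.(((((\g.(\h.((t h) g))) ((\f.(\g.(\h.(f (g h))))) (\f.(\g.(\h.((f h) (g h))))))) h) i) ((r h) i))))
Step 16: (\h.(\i.((((\h.((t h) ((\f.(\g.(\h.(f (g h))))) (\f.(\g.(\h.((f h) (g h)))))))) h) i) ((r h) i))))
Step 17: (\h.(\i.((((t h) ((\f.(\g.(\h.(f (g h))))) (\f.(\g.(\h.((f h) (g h))))))) i) ((r h) i))))
Step 18: (\h.(\i.((((t h) (\g.(\h.((\f.(\g.(\h.((f h) (g h))))) (g h))))) i) ((r h) i))))
Step 19: (\h.(\i.((((t h) (\g.(\h.(\i.(\j.(((g h) j) (i j))))))) i) ((r h) i))))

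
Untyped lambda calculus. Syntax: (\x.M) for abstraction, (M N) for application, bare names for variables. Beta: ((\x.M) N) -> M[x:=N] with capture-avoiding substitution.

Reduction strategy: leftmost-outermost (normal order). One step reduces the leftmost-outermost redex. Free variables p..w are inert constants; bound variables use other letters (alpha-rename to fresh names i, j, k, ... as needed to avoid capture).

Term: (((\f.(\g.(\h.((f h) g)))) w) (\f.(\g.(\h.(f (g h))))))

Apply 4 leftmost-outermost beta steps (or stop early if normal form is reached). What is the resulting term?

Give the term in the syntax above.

Step 0: (((\f.(\g.(\h.((f h) g)))) w) (\f.(\g.(\h.(f (g h))))))
Step 1: ((\g.(\h.((w h) g))) (\f.(\g.(\h.(f (g h))))))
Step 2: (\h.((w h) (\f.(\g.(\h.(f (g h)))))))
Step 3: (normal form reached)

Answer: (\h.((w h) (\f.(\g.(\h.(f (g h)))))))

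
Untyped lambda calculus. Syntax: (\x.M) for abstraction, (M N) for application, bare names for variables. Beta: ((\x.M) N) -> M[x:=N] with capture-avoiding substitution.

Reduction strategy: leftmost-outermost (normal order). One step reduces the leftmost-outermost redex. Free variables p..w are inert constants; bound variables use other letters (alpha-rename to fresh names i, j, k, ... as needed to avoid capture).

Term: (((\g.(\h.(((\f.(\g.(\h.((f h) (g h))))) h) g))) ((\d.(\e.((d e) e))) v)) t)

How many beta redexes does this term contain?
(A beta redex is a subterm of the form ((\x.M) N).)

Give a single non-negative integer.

Answer: 3

Derivation:
Term: (((\g.(\h.(((\f.(\g.(\h.((f h) (g h))))) h) g))) ((\d.(\e.((d e) e))) v)) t)
  Redex: ((\g.(\h.(((\f.(\g.(\h.((f h) (g h))))) h) g))) ((\d.(\e.((d e) e))) v))
  Redex: ((\f.(\g.(\h.((f h) (g h))))) h)
  Redex: ((\d.(\e.((d e) e))) v)
Total redexes: 3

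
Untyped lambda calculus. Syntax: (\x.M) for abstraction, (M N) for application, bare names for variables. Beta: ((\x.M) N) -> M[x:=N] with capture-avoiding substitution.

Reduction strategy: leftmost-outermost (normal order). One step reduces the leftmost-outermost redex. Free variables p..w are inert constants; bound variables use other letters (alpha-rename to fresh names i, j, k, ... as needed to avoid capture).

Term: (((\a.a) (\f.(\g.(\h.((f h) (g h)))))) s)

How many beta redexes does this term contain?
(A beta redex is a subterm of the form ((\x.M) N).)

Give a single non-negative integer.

Term: (((\a.a) (\f.(\g.(\h.((f h) (g h)))))) s)
  Redex: ((\a.a) (\f.(\g.(\h.((f h) (g h))))))
Total redexes: 1

Answer: 1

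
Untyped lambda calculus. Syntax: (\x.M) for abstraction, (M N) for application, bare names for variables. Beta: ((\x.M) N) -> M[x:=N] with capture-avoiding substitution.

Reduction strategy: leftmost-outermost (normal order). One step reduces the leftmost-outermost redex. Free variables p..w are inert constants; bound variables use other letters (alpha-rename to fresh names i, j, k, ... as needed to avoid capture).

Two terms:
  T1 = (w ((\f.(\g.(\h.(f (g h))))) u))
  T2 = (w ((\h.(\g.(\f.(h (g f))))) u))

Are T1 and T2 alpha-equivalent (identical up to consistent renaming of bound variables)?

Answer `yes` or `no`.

Term 1: (w ((\f.(\g.(\h.(f (g h))))) u))
Term 2: (w ((\h.(\g.(\f.(h (g f))))) u))
Alpha-equivalence: compare structure up to binder renaming.
Result: True

Answer: yes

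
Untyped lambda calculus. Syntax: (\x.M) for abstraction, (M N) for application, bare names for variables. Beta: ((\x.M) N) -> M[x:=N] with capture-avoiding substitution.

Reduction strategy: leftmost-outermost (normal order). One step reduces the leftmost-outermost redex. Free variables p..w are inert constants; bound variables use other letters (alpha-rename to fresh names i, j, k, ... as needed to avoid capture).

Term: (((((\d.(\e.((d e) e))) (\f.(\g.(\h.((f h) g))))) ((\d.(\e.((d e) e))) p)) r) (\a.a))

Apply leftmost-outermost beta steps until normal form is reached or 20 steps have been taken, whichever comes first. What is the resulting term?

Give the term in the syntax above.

Step 0: (((((\d.(\e.((d e) e))) (\f.(\g.(\h.((f h) g))))) ((\d.(\e.((d e) e))) p)) r) (\a.a))
Step 1: ((((\e.(((\f.(\g.(\h.((f h) g)))) e) e)) ((\d.(\e.((d e) e))) p)) r) (\a.a))
Step 2: (((((\f.(\g.(\h.((f h) g)))) ((\d.(\e.((d e) e))) p)) ((\d.(\e.((d e) e))) p)) r) (\a.a))
Step 3: ((((\g.(\h.((((\d.(\e.((d e) e))) p) h) g))) ((\d.(\e.((d e) e))) p)) r) (\a.a))
Step 4: (((\h.((((\d.(\e.((d e) e))) p) h) ((\d.(\e.((d e) e))) p))) r) (\a.a))
Step 5: (((((\d.(\e.((d e) e))) p) r) ((\d.(\e.((d e) e))) p)) (\a.a))
Step 6: ((((\e.((p e) e)) r) ((\d.(\e.((d e) e))) p)) (\a.a))
Step 7: ((((p r) r) ((\d.(\e.((d e) e))) p)) (\a.a))
Step 8: ((((p r) r) (\e.((p e) e))) (\a.a))

Answer: ((((p r) r) (\e.((p e) e))) (\a.a))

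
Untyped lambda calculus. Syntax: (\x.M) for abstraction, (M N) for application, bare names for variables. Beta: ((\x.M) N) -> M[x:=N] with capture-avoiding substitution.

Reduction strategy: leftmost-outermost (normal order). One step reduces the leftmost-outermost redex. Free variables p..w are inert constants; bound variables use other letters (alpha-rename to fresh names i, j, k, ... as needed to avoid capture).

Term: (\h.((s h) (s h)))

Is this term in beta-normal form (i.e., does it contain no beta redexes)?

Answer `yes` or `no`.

Answer: yes

Derivation:
Term: (\h.((s h) (s h)))
No beta redexes found.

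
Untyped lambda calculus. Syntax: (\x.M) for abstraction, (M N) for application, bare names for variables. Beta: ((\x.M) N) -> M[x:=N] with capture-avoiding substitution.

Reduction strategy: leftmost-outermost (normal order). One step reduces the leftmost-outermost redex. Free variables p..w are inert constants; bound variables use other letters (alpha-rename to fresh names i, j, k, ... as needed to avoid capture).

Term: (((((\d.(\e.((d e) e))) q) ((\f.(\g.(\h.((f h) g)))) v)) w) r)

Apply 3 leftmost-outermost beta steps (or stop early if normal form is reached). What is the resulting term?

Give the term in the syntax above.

Step 0: (((((\d.(\e.((d e) e))) q) ((\f.(\g.(\h.((f h) g)))) v)) w) r)
Step 1: ((((\e.((q e) e)) ((\f.(\g.(\h.((f h) g)))) v)) w) r)
Step 2: ((((q ((\f.(\g.(\h.((f h) g)))) v)) ((\f.(\g.(\h.((f h) g)))) v)) w) r)
Step 3: ((((q (\g.(\h.((v h) g)))) ((\f.(\g.(\h.((f h) g)))) v)) w) r)

Answer: ((((q (\g.(\h.((v h) g)))) ((\f.(\g.(\h.((f h) g)))) v)) w) r)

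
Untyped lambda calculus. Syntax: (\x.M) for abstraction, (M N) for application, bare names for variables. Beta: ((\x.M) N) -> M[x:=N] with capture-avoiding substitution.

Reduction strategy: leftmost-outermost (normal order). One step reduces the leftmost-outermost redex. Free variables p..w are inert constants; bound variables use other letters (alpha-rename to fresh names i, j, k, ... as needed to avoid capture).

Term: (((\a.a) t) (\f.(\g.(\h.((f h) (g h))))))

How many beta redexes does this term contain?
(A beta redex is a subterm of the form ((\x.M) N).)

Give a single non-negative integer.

Term: (((\a.a) t) (\f.(\g.(\h.((f h) (g h))))))
  Redex: ((\a.a) t)
Total redexes: 1

Answer: 1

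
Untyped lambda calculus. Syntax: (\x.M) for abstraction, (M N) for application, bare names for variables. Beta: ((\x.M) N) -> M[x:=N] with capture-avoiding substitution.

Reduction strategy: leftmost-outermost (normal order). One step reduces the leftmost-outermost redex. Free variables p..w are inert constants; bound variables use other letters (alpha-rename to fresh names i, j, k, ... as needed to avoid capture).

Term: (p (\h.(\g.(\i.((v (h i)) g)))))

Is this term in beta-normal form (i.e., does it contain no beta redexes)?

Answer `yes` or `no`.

Term: (p (\h.(\g.(\i.((v (h i)) g)))))
No beta redexes found.

Answer: yes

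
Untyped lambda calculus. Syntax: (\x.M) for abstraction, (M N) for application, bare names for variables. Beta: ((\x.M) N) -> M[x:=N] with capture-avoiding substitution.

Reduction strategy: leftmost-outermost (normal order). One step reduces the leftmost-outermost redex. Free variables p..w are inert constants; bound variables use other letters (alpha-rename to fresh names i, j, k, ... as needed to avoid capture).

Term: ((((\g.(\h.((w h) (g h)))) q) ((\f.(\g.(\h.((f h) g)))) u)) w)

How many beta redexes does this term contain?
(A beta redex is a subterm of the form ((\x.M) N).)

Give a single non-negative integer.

Answer: 2

Derivation:
Term: ((((\g.(\h.((w h) (g h)))) q) ((\f.(\g.(\h.((f h) g)))) u)) w)
  Redex: ((\g.(\h.((w h) (g h)))) q)
  Redex: ((\f.(\g.(\h.((f h) g)))) u)
Total redexes: 2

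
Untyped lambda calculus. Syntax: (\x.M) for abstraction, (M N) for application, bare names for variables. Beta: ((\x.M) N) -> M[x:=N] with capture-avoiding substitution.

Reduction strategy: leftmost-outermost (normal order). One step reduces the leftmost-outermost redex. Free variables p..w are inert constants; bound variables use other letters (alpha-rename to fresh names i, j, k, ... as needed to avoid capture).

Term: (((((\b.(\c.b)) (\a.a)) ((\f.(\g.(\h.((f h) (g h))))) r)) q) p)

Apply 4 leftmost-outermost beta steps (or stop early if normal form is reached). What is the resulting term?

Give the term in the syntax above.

Answer: (q p)

Derivation:
Step 0: (((((\b.(\c.b)) (\a.a)) ((\f.(\g.(\h.((f h) (g h))))) r)) q) p)
Step 1: ((((\c.(\a.a)) ((\f.(\g.(\h.((f h) (g h))))) r)) q) p)
Step 2: (((\a.a) q) p)
Step 3: (q p)
Step 4: (normal form reached)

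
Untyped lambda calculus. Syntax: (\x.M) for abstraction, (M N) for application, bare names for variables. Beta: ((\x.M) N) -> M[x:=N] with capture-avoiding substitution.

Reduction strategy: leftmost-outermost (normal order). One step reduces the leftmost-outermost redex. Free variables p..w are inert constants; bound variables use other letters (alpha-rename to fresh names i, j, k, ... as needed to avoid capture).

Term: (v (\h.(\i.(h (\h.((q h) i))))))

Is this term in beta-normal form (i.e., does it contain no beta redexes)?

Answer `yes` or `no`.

Term: (v (\h.(\i.(h (\h.((q h) i))))))
No beta redexes found.

Answer: yes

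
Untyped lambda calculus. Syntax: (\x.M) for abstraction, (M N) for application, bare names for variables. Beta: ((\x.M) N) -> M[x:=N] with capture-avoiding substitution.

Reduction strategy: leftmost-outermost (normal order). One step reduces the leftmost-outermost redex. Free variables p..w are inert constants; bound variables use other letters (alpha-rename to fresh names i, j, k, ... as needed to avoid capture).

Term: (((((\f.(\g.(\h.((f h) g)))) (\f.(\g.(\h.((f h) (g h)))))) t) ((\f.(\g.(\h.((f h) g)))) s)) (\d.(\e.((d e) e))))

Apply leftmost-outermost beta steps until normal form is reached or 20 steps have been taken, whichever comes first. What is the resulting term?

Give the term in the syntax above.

Step 0: (((((\f.(\g.(\h.((f h) g)))) (\f.(\g.(\h.((f h) (g h)))))) t) ((\f.(\g.(\h.((f h) g)))) s)) (\d.(\e.((d e) e))))
Step 1: ((((\g.(\h.(((\f.(\g.(\h.((f h) (g h))))) h) g))) t) ((\f.(\g.(\h.((f h) g)))) s)) (\d.(\e.((d e) e))))
Step 2: (((\h.(((\f.(\g.(\h.((f h) (g h))))) h) t)) ((\f.(\g.(\h.((f h) g)))) s)) (\d.(\e.((d e) e))))
Step 3: ((((\f.(\g.(\h.((f h) (g h))))) ((\f.(\g.(\h.((f h) g)))) s)) t) (\d.(\e.((d e) e))))
Step 4: (((\g.(\h.((((\f.(\g.(\h.((f h) g)))) s) h) (g h)))) t) (\d.(\e.((d e) e))))
Step 5: ((\h.((((\f.(\g.(\h.((f h) g)))) s) h) (t h))) (\d.(\e.((d e) e))))
Step 6: ((((\f.(\g.(\h.((f h) g)))) s) (\d.(\e.((d e) e)))) (t (\d.(\e.((d e) e)))))
Step 7: (((\g.(\h.((s h) g))) (\d.(\e.((d e) e)))) (t (\d.(\e.((d e) e)))))
Step 8: ((\h.((s h) (\d.(\e.((d e) e))))) (t (\d.(\e.((d e) e)))))
Step 9: ((s (t (\d.(\e.((d e) e))))) (\d.(\e.((d e) e))))

Answer: ((s (t (\d.(\e.((d e) e))))) (\d.(\e.((d e) e))))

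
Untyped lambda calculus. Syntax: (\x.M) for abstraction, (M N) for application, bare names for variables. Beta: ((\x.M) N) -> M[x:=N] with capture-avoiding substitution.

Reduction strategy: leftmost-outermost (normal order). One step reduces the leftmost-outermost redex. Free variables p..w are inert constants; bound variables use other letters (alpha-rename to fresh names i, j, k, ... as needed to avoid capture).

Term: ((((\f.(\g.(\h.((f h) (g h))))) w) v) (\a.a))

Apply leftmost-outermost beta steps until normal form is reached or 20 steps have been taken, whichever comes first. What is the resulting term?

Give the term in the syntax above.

Step 0: ((((\f.(\g.(\h.((f h) (g h))))) w) v) (\a.a))
Step 1: (((\g.(\h.((w h) (g h)))) v) (\a.a))
Step 2: ((\h.((w h) (v h))) (\a.a))
Step 3: ((w (\a.a)) (v (\a.a)))

Answer: ((w (\a.a)) (v (\a.a)))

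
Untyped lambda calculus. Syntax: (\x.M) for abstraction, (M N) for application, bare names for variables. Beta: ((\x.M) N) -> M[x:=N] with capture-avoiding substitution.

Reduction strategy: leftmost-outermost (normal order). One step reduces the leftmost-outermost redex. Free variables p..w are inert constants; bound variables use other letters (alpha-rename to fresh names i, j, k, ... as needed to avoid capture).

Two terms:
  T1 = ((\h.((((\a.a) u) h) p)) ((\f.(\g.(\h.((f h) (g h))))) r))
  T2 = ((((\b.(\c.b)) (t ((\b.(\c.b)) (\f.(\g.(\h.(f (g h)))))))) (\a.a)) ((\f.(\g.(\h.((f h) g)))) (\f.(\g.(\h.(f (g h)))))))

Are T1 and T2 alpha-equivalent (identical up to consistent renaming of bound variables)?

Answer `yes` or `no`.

Term 1: ((\h.((((\a.a) u) h) p)) ((\f.(\g.(\h.((f h) (g h))))) r))
Term 2: ((((\b.(\c.b)) (t ((\b.(\c.b)) (\f.(\g.(\h.(f (g h)))))))) (\a.a)) ((\f.(\g.(\h.((f h) g)))) (\f.(\g.(\h.(f (g h)))))))
Alpha-equivalence: compare structure up to binder renaming.
Result: False

Answer: no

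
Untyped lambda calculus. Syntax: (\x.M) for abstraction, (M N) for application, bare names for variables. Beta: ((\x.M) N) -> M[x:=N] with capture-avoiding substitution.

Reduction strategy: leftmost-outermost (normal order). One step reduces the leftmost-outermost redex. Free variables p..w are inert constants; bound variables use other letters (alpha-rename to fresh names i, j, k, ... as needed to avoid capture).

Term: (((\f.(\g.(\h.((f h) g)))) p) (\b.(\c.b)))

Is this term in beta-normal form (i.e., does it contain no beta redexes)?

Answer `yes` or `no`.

Answer: no

Derivation:
Term: (((\f.(\g.(\h.((f h) g)))) p) (\b.(\c.b)))
Found 1 beta redex(es).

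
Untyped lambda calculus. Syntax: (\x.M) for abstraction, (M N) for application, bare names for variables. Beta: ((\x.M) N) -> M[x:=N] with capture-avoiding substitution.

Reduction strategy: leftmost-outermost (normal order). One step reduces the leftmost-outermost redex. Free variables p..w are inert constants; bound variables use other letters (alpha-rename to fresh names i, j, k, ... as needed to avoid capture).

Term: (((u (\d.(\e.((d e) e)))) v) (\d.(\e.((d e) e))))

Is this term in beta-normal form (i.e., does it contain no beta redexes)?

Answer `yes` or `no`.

Answer: yes

Derivation:
Term: (((u (\d.(\e.((d e) e)))) v) (\d.(\e.((d e) e))))
No beta redexes found.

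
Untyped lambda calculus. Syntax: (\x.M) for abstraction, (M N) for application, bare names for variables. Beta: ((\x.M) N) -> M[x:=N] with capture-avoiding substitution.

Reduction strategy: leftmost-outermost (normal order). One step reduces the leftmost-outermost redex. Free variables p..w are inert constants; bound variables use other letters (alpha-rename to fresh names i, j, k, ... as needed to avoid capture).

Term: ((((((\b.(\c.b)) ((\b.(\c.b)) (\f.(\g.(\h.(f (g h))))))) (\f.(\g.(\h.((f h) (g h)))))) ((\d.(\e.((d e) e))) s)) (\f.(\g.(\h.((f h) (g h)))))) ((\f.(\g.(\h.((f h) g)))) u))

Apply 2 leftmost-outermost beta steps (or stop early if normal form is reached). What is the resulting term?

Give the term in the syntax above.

Step 0: ((((((\b.(\c.b)) ((\b.(\c.b)) (\f.(\g.(\h.(f (g h))))))) (\f.(\g.(\h.((f h) (g h)))))) ((\d.(\e.((d e) e))) s)) (\f.(\g.(\h.((f h) (g h)))))) ((\f.(\g.(\h.((f h) g)))) u))
Step 1: (((((\c.((\b.(\c.b)) (\f.(\g.(\h.(f (g h))))))) (\f.(\g.(\h.((f h) (g h)))))) ((\d.(\e.((d e) e))) s)) (\f.(\g.(\h.((f h) (g h)))))) ((\f.(\g.(\h.((f h) g)))) u))
Step 2: (((((\b.(\c.b)) (\f.(\g.(\h.(f (g h)))))) ((\d.(\e.((d e) e))) s)) (\f.(\g.(\h.((f h) (g h)))))) ((\f.(\g.(\h.((f h) g)))) u))

Answer: (((((\b.(\c.b)) (\f.(\g.(\h.(f (g h)))))) ((\d.(\e.((d e) e))) s)) (\f.(\g.(\h.((f h) (g h)))))) ((\f.(\g.(\h.((f h) g)))) u))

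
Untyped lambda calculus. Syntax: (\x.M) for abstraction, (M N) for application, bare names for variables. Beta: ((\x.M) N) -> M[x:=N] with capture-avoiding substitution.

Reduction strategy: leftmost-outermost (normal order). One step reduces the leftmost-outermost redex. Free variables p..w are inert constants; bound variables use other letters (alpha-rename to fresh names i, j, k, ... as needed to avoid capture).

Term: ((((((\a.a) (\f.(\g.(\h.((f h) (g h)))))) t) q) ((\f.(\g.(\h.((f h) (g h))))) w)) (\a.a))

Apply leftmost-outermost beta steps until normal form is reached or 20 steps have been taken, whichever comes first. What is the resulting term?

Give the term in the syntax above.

Answer: (((t (\g.(\h.((w h) (g h))))) (q (\g.(\h.((w h) (g h)))))) (\a.a))

Derivation:
Step 0: ((((((\a.a) (\f.(\g.(\h.((f h) (g h)))))) t) q) ((\f.(\g.(\h.((f h) (g h))))) w)) (\a.a))
Step 1: (((((\f.(\g.(\h.((f h) (g h))))) t) q) ((\f.(\g.(\h.((f h) (g h))))) w)) (\a.a))
Step 2: ((((\g.(\h.((t h) (g h)))) q) ((\f.(\g.(\h.((f h) (g h))))) w)) (\a.a))
Step 3: (((\h.((t h) (q h))) ((\f.(\g.(\h.((f h) (g h))))) w)) (\a.a))
Step 4: (((t ((\f.(\g.(\h.((f h) (g h))))) w)) (q ((\f.(\g.(\h.((f h) (g h))))) w))) (\a.a))
Step 5: (((t (\g.(\h.((w h) (g h))))) (q ((\f.(\g.(\h.((f h) (g h))))) w))) (\a.a))
Step 6: (((t (\g.(\h.((w h) (g h))))) (q (\g.(\h.((w h) (g h)))))) (\a.a))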